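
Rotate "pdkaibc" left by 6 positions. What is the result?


Input: "pdkaibc", rotate left by 6
First 6 characters: "pdkaib"
Remaining characters: "c"
Concatenate remaining + first: "c" + "pdkaib" = "cpdkaib"

cpdkaib


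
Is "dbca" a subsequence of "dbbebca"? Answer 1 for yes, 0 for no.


Check if "dbca" is a subsequence of "dbbebca"
Greedy scan:
  Position 0 ('d'): matches sub[0] = 'd'
  Position 1 ('b'): matches sub[1] = 'b'
  Position 2 ('b'): no match needed
  Position 3 ('e'): no match needed
  Position 4 ('b'): no match needed
  Position 5 ('c'): matches sub[2] = 'c'
  Position 6 ('a'): matches sub[3] = 'a'
All 4 characters matched => is a subsequence

1


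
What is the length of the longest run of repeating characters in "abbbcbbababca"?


Input: "abbbcbbababca"
Scanning for longest run:
  Position 1 ('b'): new char, reset run to 1
  Position 2 ('b'): continues run of 'b', length=2
  Position 3 ('b'): continues run of 'b', length=3
  Position 4 ('c'): new char, reset run to 1
  Position 5 ('b'): new char, reset run to 1
  Position 6 ('b'): continues run of 'b', length=2
  Position 7 ('a'): new char, reset run to 1
  Position 8 ('b'): new char, reset run to 1
  Position 9 ('a'): new char, reset run to 1
  Position 10 ('b'): new char, reset run to 1
  Position 11 ('c'): new char, reset run to 1
  Position 12 ('a'): new char, reset run to 1
Longest run: 'b' with length 3

3


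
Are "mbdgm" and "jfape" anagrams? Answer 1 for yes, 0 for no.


Strings: "mbdgm", "jfape"
Sorted first:  bdgmm
Sorted second: aefjp
Differ at position 0: 'b' vs 'a' => not anagrams

0


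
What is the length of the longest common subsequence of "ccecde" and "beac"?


LCS of "ccecde" and "beac"
DP table:
           b    e    a    c
      0    0    0    0    0
  c   0    0    0    0    1
  c   0    0    0    0    1
  e   0    0    1    1    1
  c   0    0    1    1    2
  d   0    0    1    1    2
  e   0    0    1    1    2
LCS length = dp[6][4] = 2

2


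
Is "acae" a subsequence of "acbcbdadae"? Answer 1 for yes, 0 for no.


Check if "acae" is a subsequence of "acbcbdadae"
Greedy scan:
  Position 0 ('a'): matches sub[0] = 'a'
  Position 1 ('c'): matches sub[1] = 'c'
  Position 2 ('b'): no match needed
  Position 3 ('c'): no match needed
  Position 4 ('b'): no match needed
  Position 5 ('d'): no match needed
  Position 6 ('a'): matches sub[2] = 'a'
  Position 7 ('d'): no match needed
  Position 8 ('a'): no match needed
  Position 9 ('e'): matches sub[3] = 'e'
All 4 characters matched => is a subsequence

1


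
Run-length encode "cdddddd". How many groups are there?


Input: cdddddd
Scanning for consecutive runs:
  Group 1: 'c' x 1 (positions 0-0)
  Group 2: 'd' x 6 (positions 1-6)
Total groups: 2

2


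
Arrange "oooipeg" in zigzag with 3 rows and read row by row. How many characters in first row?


Zigzag "oooipeg" into 3 rows:
Placing characters:
  'o' => row 0
  'o' => row 1
  'o' => row 2
  'i' => row 1
  'p' => row 0
  'e' => row 1
  'g' => row 2
Rows:
  Row 0: "op"
  Row 1: "oie"
  Row 2: "og"
First row length: 2

2


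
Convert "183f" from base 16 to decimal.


Input: "183f" in base 16
Positional expansion:
  Digit '1' (value 1) x 16^3 = 4096
  Digit '8' (value 8) x 16^2 = 2048
  Digit '3' (value 3) x 16^1 = 48
  Digit 'f' (value 15) x 16^0 = 15
Sum = 6207

6207


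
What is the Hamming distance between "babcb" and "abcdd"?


Comparing "babcb" and "abcdd" position by position:
  Position 0: 'b' vs 'a' => differ
  Position 1: 'a' vs 'b' => differ
  Position 2: 'b' vs 'c' => differ
  Position 3: 'c' vs 'd' => differ
  Position 4: 'b' vs 'd' => differ
Total differences (Hamming distance): 5

5


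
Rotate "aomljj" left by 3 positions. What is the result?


Input: "aomljj", rotate left by 3
First 3 characters: "aom"
Remaining characters: "ljj"
Concatenate remaining + first: "ljj" + "aom" = "ljjaom"

ljjaom


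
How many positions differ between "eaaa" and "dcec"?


Comparing "eaaa" and "dcec" position by position:
  Position 0: 'e' vs 'd' => DIFFER
  Position 1: 'a' vs 'c' => DIFFER
  Position 2: 'a' vs 'e' => DIFFER
  Position 3: 'a' vs 'c' => DIFFER
Positions that differ: 4

4


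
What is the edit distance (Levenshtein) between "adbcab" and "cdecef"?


Computing edit distance: "adbcab" -> "cdecef"
DP table:
           c    d    e    c    e    f
      0    1    2    3    4    5    6
  a   1    1    2    3    4    5    6
  d   2    2    1    2    3    4    5
  b   3    3    2    2    3    4    5
  c   4    3    3    3    2    3    4
  a   5    4    4    4    3    3    4
  b   6    5    5    5    4    4    4
Edit distance = dp[6][6] = 4

4


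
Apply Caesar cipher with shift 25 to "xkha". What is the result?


Caesar cipher: shift "xkha" by 25
  'x' (pos 23) + 25 = pos 22 = 'w'
  'k' (pos 10) + 25 = pos 9 = 'j'
  'h' (pos 7) + 25 = pos 6 = 'g'
  'a' (pos 0) + 25 = pos 25 = 'z'
Result: wjgz

wjgz


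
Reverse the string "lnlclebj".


Input: lnlclebj
Reading characters right to left:
  Position 7: 'j'
  Position 6: 'b'
  Position 5: 'e'
  Position 4: 'l'
  Position 3: 'c'
  Position 2: 'l'
  Position 1: 'n'
  Position 0: 'l'
Reversed: jbelclnl

jbelclnl


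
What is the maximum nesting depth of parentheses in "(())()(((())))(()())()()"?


Input: "(())()(((())))(()())()()"
Tracking depth:
  Position 0 '(': depth becomes 1
  Position 1 '(': depth becomes 2
  Position 2 ')': depth becomes 1
  Position 3 ')': depth becomes 0
  Position 4 '(': depth becomes 1
  Position 5 ')': depth becomes 0
  Position 6 '(': depth becomes 1
  Position 7 '(': depth becomes 2
  Position 8 '(': depth becomes 3
  Position 9 '(': depth becomes 4
  Position 10 ')': depth becomes 3
  Position 11 ')': depth becomes 2
  Position 12 ')': depth becomes 1
  Position 13 ')': depth becomes 0
  Position 14 '(': depth becomes 1
  Position 15 '(': depth becomes 2
  Position 16 ')': depth becomes 1
  Position 17 '(': depth becomes 2
  Position 18 ')': depth becomes 1
  Position 19 ')': depth becomes 0
  Position 20 '(': depth becomes 1
  Position 21 ')': depth becomes 0
  Position 22 '(': depth becomes 1
  Position 23 ')': depth becomes 0
Maximum depth reached: 4

4


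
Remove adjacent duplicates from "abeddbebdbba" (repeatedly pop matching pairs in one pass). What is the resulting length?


Input: abeddbebdbba
Stack-based adjacent duplicate removal:
  Read 'a': push. Stack: a
  Read 'b': push. Stack: ab
  Read 'e': push. Stack: abe
  Read 'd': push. Stack: abed
  Read 'd': matches stack top 'd' => pop. Stack: abe
  Read 'b': push. Stack: abeb
  Read 'e': push. Stack: abebe
  Read 'b': push. Stack: abebeb
  Read 'd': push. Stack: abebebd
  Read 'b': push. Stack: abebebdb
  Read 'b': matches stack top 'b' => pop. Stack: abebebd
  Read 'a': push. Stack: abebebda
Final stack: "abebebda" (length 8)

8


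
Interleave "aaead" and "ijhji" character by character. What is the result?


Interleaving "aaead" and "ijhji":
  Position 0: 'a' from first, 'i' from second => "ai"
  Position 1: 'a' from first, 'j' from second => "aj"
  Position 2: 'e' from first, 'h' from second => "eh"
  Position 3: 'a' from first, 'j' from second => "aj"
  Position 4: 'd' from first, 'i' from second => "di"
Result: aiajehajdi

aiajehajdi


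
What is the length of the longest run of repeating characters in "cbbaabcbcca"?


Input: "cbbaabcbcca"
Scanning for longest run:
  Position 1 ('b'): new char, reset run to 1
  Position 2 ('b'): continues run of 'b', length=2
  Position 3 ('a'): new char, reset run to 1
  Position 4 ('a'): continues run of 'a', length=2
  Position 5 ('b'): new char, reset run to 1
  Position 6 ('c'): new char, reset run to 1
  Position 7 ('b'): new char, reset run to 1
  Position 8 ('c'): new char, reset run to 1
  Position 9 ('c'): continues run of 'c', length=2
  Position 10 ('a'): new char, reset run to 1
Longest run: 'b' with length 2

2


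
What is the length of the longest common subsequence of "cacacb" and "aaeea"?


LCS of "cacacb" and "aaeea"
DP table:
           a    a    e    e    a
      0    0    0    0    0    0
  c   0    0    0    0    0    0
  a   0    1    1    1    1    1
  c   0    1    1    1    1    1
  a   0    1    2    2    2    2
  c   0    1    2    2    2    2
  b   0    1    2    2    2    2
LCS length = dp[6][5] = 2

2


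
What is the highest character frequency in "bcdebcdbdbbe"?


Input: bcdebcdbdbbe
Character counts:
  'b': 5
  'c': 2
  'd': 3
  'e': 2
Maximum frequency: 5

5


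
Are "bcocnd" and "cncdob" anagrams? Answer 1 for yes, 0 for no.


Strings: "bcocnd", "cncdob"
Sorted first:  bccdno
Sorted second: bccdno
Sorted forms match => anagrams

1


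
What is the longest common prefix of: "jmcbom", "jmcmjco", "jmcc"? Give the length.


Words: jmcbom, jmcmjco, jmcc
  Position 0: all 'j' => match
  Position 1: all 'm' => match
  Position 2: all 'c' => match
  Position 3: ('b', 'm', 'c') => mismatch, stop
LCP = "jmc" (length 3)

3


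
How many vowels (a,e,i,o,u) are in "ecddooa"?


Input: ecddooa
Checking each character:
  'e' at position 0: vowel (running total: 1)
  'c' at position 1: consonant
  'd' at position 2: consonant
  'd' at position 3: consonant
  'o' at position 4: vowel (running total: 2)
  'o' at position 5: vowel (running total: 3)
  'a' at position 6: vowel (running total: 4)
Total vowels: 4

4


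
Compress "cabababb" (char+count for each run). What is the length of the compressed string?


Input: cabababb
Runs:
  'c' x 1 => "c1"
  'a' x 1 => "a1"
  'b' x 1 => "b1"
  'a' x 1 => "a1"
  'b' x 1 => "b1"
  'a' x 1 => "a1"
  'b' x 2 => "b2"
Compressed: "c1a1b1a1b1a1b2"
Compressed length: 14

14


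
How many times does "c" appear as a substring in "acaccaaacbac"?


Searching for "c" in "acaccaaacbac"
Scanning each position:
  Position 0: "a" => no
  Position 1: "c" => MATCH
  Position 2: "a" => no
  Position 3: "c" => MATCH
  Position 4: "c" => MATCH
  Position 5: "a" => no
  Position 6: "a" => no
  Position 7: "a" => no
  Position 8: "c" => MATCH
  Position 9: "b" => no
  Position 10: "a" => no
  Position 11: "c" => MATCH
Total occurrences: 5

5


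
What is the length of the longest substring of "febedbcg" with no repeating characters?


Input: "febedbcg"
Sliding window (track last position of each char):
  Position 0 ('f'): window [0,0] length 1 -- new best
  Position 1 ('e'): window [0,1] length 2 -- new best
  Position 2 ('b'): window [0,2] length 3 -- new best
  Position 3 ('e'): repeat (last at 1), move window start to 2
  Position 3 ('e'): window [2,3] length 2
  Position 4 ('d'): window [2,4] length 3
  Position 5 ('b'): repeat (last at 2), move window start to 3
  Position 5 ('b'): window [3,5] length 3
  Position 6 ('c'): window [3,6] length 4 -- new best
  Position 7 ('g'): window [3,7] length 5 -- new best
Longest substring with no repeats: "edbcg" with length 5

5


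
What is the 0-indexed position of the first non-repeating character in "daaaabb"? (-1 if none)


Input: daaaabb
Character frequencies:
  'a': 4
  'b': 2
  'd': 1
Scanning left to right for freq == 1:
  Position 0 ('d'): unique! => answer = 0

0


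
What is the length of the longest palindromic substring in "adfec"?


Input: "adfec"
Checking substrings for palindromes:
  No multi-char palindromic substrings found
Longest palindromic substring: "a" with length 1

1


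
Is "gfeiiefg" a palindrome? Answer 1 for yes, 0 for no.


Input: gfeiiefg
Reversed: gfeiiefg
  Compare pos 0 ('g') with pos 7 ('g'): match
  Compare pos 1 ('f') with pos 6 ('f'): match
  Compare pos 2 ('e') with pos 5 ('e'): match
  Compare pos 3 ('i') with pos 4 ('i'): match
Result: palindrome

1


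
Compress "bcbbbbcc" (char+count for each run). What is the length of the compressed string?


Input: bcbbbbcc
Runs:
  'b' x 1 => "b1"
  'c' x 1 => "c1"
  'b' x 4 => "b4"
  'c' x 2 => "c2"
Compressed: "b1c1b4c2"
Compressed length: 8

8


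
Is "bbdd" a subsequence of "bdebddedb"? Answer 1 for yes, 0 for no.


Check if "bbdd" is a subsequence of "bdebddedb"
Greedy scan:
  Position 0 ('b'): matches sub[0] = 'b'
  Position 1 ('d'): no match needed
  Position 2 ('e'): no match needed
  Position 3 ('b'): matches sub[1] = 'b'
  Position 4 ('d'): matches sub[2] = 'd'
  Position 5 ('d'): matches sub[3] = 'd'
  Position 6 ('e'): no match needed
  Position 7 ('d'): no match needed
  Position 8 ('b'): no match needed
All 4 characters matched => is a subsequence

1


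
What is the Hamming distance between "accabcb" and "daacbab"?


Comparing "accabcb" and "daacbab" position by position:
  Position 0: 'a' vs 'd' => differ
  Position 1: 'c' vs 'a' => differ
  Position 2: 'c' vs 'a' => differ
  Position 3: 'a' vs 'c' => differ
  Position 4: 'b' vs 'b' => same
  Position 5: 'c' vs 'a' => differ
  Position 6: 'b' vs 'b' => same
Total differences (Hamming distance): 5

5


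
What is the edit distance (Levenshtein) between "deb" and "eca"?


Computing edit distance: "deb" -> "eca"
DP table:
           e    c    a
      0    1    2    3
  d   1    1    2    3
  e   2    1    2    3
  b   3    2    2    3
Edit distance = dp[3][3] = 3

3


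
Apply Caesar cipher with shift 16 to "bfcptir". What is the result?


Caesar cipher: shift "bfcptir" by 16
  'b' (pos 1) + 16 = pos 17 = 'r'
  'f' (pos 5) + 16 = pos 21 = 'v'
  'c' (pos 2) + 16 = pos 18 = 's'
  'p' (pos 15) + 16 = pos 5 = 'f'
  't' (pos 19) + 16 = pos 9 = 'j'
  'i' (pos 8) + 16 = pos 24 = 'y'
  'r' (pos 17) + 16 = pos 7 = 'h'
Result: rvsfjyh

rvsfjyh


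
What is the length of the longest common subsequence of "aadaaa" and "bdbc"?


LCS of "aadaaa" and "bdbc"
DP table:
           b    d    b    c
      0    0    0    0    0
  a   0    0    0    0    0
  a   0    0    0    0    0
  d   0    0    1    1    1
  a   0    0    1    1    1
  a   0    0    1    1    1
  a   0    0    1    1    1
LCS length = dp[6][4] = 1

1


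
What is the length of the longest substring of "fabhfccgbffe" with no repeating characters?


Input: "fabhfccgbffe"
Sliding window (track last position of each char):
  Position 0 ('f'): window [0,0] length 1 -- new best
  Position 1 ('a'): window [0,1] length 2 -- new best
  Position 2 ('b'): window [0,2] length 3 -- new best
  Position 3 ('h'): window [0,3] length 4 -- new best
  Position 4 ('f'): repeat (last at 0), move window start to 1
  Position 4 ('f'): window [1,4] length 4
  Position 5 ('c'): window [1,5] length 5 -- new best
  Position 6 ('c'): repeat (last at 5), move window start to 6
  Position 6 ('c'): window [6,6] length 1
  Position 7 ('g'): window [6,7] length 2
  Position 8 ('b'): window [6,8] length 3
  Position 9 ('f'): window [6,9] length 4
  Position 10 ('f'): repeat (last at 9), move window start to 10
  Position 10 ('f'): window [10,10] length 1
  Position 11 ('e'): window [10,11] length 2
Longest substring with no repeats: "abhfc" with length 5

5


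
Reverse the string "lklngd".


Input: lklngd
Reading characters right to left:
  Position 5: 'd'
  Position 4: 'g'
  Position 3: 'n'
  Position 2: 'l'
  Position 1: 'k'
  Position 0: 'l'
Reversed: dgnlkl

dgnlkl


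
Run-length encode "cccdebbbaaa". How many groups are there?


Input: cccdebbbaaa
Scanning for consecutive runs:
  Group 1: 'c' x 3 (positions 0-2)
  Group 2: 'd' x 1 (positions 3-3)
  Group 3: 'e' x 1 (positions 4-4)
  Group 4: 'b' x 3 (positions 5-7)
  Group 5: 'a' x 3 (positions 8-10)
Total groups: 5

5


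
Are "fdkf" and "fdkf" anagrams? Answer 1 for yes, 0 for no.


Strings: "fdkf", "fdkf"
Sorted first:  dffk
Sorted second: dffk
Sorted forms match => anagrams

1


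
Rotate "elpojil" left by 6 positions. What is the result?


Input: "elpojil", rotate left by 6
First 6 characters: "elpoji"
Remaining characters: "l"
Concatenate remaining + first: "l" + "elpoji" = "lelpoji"

lelpoji


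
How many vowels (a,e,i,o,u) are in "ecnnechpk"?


Input: ecnnechpk
Checking each character:
  'e' at position 0: vowel (running total: 1)
  'c' at position 1: consonant
  'n' at position 2: consonant
  'n' at position 3: consonant
  'e' at position 4: vowel (running total: 2)
  'c' at position 5: consonant
  'h' at position 6: consonant
  'p' at position 7: consonant
  'k' at position 8: consonant
Total vowels: 2

2


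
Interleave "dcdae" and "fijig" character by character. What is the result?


Interleaving "dcdae" and "fijig":
  Position 0: 'd' from first, 'f' from second => "df"
  Position 1: 'c' from first, 'i' from second => "ci"
  Position 2: 'd' from first, 'j' from second => "dj"
  Position 3: 'a' from first, 'i' from second => "ai"
  Position 4: 'e' from first, 'g' from second => "eg"
Result: dfcidjaieg

dfcidjaieg


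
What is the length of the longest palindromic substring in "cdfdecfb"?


Input: "cdfdecfb"
Checking substrings for palindromes:
  [1:4] "dfd" (len 3) => palindrome
Longest palindromic substring: "dfd" with length 3

3


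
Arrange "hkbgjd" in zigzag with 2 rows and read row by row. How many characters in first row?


Zigzag "hkbgjd" into 2 rows:
Placing characters:
  'h' => row 0
  'k' => row 1
  'b' => row 0
  'g' => row 1
  'j' => row 0
  'd' => row 1
Rows:
  Row 0: "hbj"
  Row 1: "kgd"
First row length: 3

3


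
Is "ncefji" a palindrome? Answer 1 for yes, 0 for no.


Input: ncefji
Reversed: ijfecn
  Compare pos 0 ('n') with pos 5 ('i'): MISMATCH
  Compare pos 1 ('c') with pos 4 ('j'): MISMATCH
  Compare pos 2 ('e') with pos 3 ('f'): MISMATCH
Result: not a palindrome

0


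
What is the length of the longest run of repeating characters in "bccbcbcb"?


Input: "bccbcbcb"
Scanning for longest run:
  Position 1 ('c'): new char, reset run to 1
  Position 2 ('c'): continues run of 'c', length=2
  Position 3 ('b'): new char, reset run to 1
  Position 4 ('c'): new char, reset run to 1
  Position 5 ('b'): new char, reset run to 1
  Position 6 ('c'): new char, reset run to 1
  Position 7 ('b'): new char, reset run to 1
Longest run: 'c' with length 2

2


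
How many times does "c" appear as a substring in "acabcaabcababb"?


Searching for "c" in "acabcaabcababb"
Scanning each position:
  Position 0: "a" => no
  Position 1: "c" => MATCH
  Position 2: "a" => no
  Position 3: "b" => no
  Position 4: "c" => MATCH
  Position 5: "a" => no
  Position 6: "a" => no
  Position 7: "b" => no
  Position 8: "c" => MATCH
  Position 9: "a" => no
  Position 10: "b" => no
  Position 11: "a" => no
  Position 12: "b" => no
  Position 13: "b" => no
Total occurrences: 3

3


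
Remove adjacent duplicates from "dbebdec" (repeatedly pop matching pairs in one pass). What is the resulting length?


Input: dbebdec
Stack-based adjacent duplicate removal:
  Read 'd': push. Stack: d
  Read 'b': push. Stack: db
  Read 'e': push. Stack: dbe
  Read 'b': push. Stack: dbeb
  Read 'd': push. Stack: dbebd
  Read 'e': push. Stack: dbebde
  Read 'c': push. Stack: dbebdec
Final stack: "dbebdec" (length 7)

7


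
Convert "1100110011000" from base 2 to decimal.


Input: "1100110011000" in base 2
Positional expansion:
  Digit '1' (value 1) x 2^12 = 4096
  Digit '1' (value 1) x 2^11 = 2048
  Digit '0' (value 0) x 2^10 = 0
  Digit '0' (value 0) x 2^9 = 0
  Digit '1' (value 1) x 2^8 = 256
  Digit '1' (value 1) x 2^7 = 128
  Digit '0' (value 0) x 2^6 = 0
  Digit '0' (value 0) x 2^5 = 0
  Digit '1' (value 1) x 2^4 = 16
  Digit '1' (value 1) x 2^3 = 8
  Digit '0' (value 0) x 2^2 = 0
  Digit '0' (value 0) x 2^1 = 0
  Digit '0' (value 0) x 2^0 = 0
Sum = 6552

6552


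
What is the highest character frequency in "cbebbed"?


Input: cbebbed
Character counts:
  'b': 3
  'c': 1
  'd': 1
  'e': 2
Maximum frequency: 3

3


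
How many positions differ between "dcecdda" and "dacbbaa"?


Comparing "dcecdda" and "dacbbaa" position by position:
  Position 0: 'd' vs 'd' => same
  Position 1: 'c' vs 'a' => DIFFER
  Position 2: 'e' vs 'c' => DIFFER
  Position 3: 'c' vs 'b' => DIFFER
  Position 4: 'd' vs 'b' => DIFFER
  Position 5: 'd' vs 'a' => DIFFER
  Position 6: 'a' vs 'a' => same
Positions that differ: 5

5


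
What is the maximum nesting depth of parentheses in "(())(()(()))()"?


Input: "(())(()(()))()"
Tracking depth:
  Position 0 '(': depth becomes 1
  Position 1 '(': depth becomes 2
  Position 2 ')': depth becomes 1
  Position 3 ')': depth becomes 0
  Position 4 '(': depth becomes 1
  Position 5 '(': depth becomes 2
  Position 6 ')': depth becomes 1
  Position 7 '(': depth becomes 2
  Position 8 '(': depth becomes 3
  Position 9 ')': depth becomes 2
  Position 10 ')': depth becomes 1
  Position 11 ')': depth becomes 0
  Position 12 '(': depth becomes 1
  Position 13 ')': depth becomes 0
Maximum depth reached: 3

3


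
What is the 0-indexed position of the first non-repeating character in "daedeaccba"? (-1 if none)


Input: daedeaccba
Character frequencies:
  'a': 3
  'b': 1
  'c': 2
  'd': 2
  'e': 2
Scanning left to right for freq == 1:
  Position 0 ('d'): freq=2, skip
  Position 1 ('a'): freq=3, skip
  Position 2 ('e'): freq=2, skip
  Position 3 ('d'): freq=2, skip
  Position 4 ('e'): freq=2, skip
  Position 5 ('a'): freq=3, skip
  Position 6 ('c'): freq=2, skip
  Position 7 ('c'): freq=2, skip
  Position 8 ('b'): unique! => answer = 8

8


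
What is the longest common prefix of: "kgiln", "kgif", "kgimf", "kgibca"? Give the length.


Words: kgiln, kgif, kgimf, kgibca
  Position 0: all 'k' => match
  Position 1: all 'g' => match
  Position 2: all 'i' => match
  Position 3: ('l', 'f', 'm', 'b') => mismatch, stop
LCP = "kgi" (length 3)

3


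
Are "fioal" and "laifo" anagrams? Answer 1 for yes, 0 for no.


Strings: "fioal", "laifo"
Sorted first:  afilo
Sorted second: afilo
Sorted forms match => anagrams

1


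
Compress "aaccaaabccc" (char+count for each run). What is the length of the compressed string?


Input: aaccaaabccc
Runs:
  'a' x 2 => "a2"
  'c' x 2 => "c2"
  'a' x 3 => "a3"
  'b' x 1 => "b1"
  'c' x 3 => "c3"
Compressed: "a2c2a3b1c3"
Compressed length: 10

10


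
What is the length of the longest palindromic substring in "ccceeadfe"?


Input: "ccceeadfe"
Checking substrings for palindromes:
  [0:3] "ccc" (len 3) => palindrome
  [0:2] "cc" (len 2) => palindrome
  [1:3] "cc" (len 2) => palindrome
  [3:5] "ee" (len 2) => palindrome
Longest palindromic substring: "ccc" with length 3

3


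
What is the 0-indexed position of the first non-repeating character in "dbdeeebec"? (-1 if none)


Input: dbdeeebec
Character frequencies:
  'b': 2
  'c': 1
  'd': 2
  'e': 4
Scanning left to right for freq == 1:
  Position 0 ('d'): freq=2, skip
  Position 1 ('b'): freq=2, skip
  Position 2 ('d'): freq=2, skip
  Position 3 ('e'): freq=4, skip
  Position 4 ('e'): freq=4, skip
  Position 5 ('e'): freq=4, skip
  Position 6 ('b'): freq=2, skip
  Position 7 ('e'): freq=4, skip
  Position 8 ('c'): unique! => answer = 8

8


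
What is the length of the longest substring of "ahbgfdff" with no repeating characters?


Input: "ahbgfdff"
Sliding window (track last position of each char):
  Position 0 ('a'): window [0,0] length 1 -- new best
  Position 1 ('h'): window [0,1] length 2 -- new best
  Position 2 ('b'): window [0,2] length 3 -- new best
  Position 3 ('g'): window [0,3] length 4 -- new best
  Position 4 ('f'): window [0,4] length 5 -- new best
  Position 5 ('d'): window [0,5] length 6 -- new best
  Position 6 ('f'): repeat (last at 4), move window start to 5
  Position 6 ('f'): window [5,6] length 2
  Position 7 ('f'): repeat (last at 6), move window start to 7
  Position 7 ('f'): window [7,7] length 1
Longest substring with no repeats: "ahbgfd" with length 6

6


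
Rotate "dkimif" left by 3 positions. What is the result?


Input: "dkimif", rotate left by 3
First 3 characters: "dki"
Remaining characters: "mif"
Concatenate remaining + first: "mif" + "dki" = "mifdki"

mifdki


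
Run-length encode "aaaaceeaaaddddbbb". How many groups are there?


Input: aaaaceeaaaddddbbb
Scanning for consecutive runs:
  Group 1: 'a' x 4 (positions 0-3)
  Group 2: 'c' x 1 (positions 4-4)
  Group 3: 'e' x 2 (positions 5-6)
  Group 4: 'a' x 3 (positions 7-9)
  Group 5: 'd' x 4 (positions 10-13)
  Group 6: 'b' x 3 (positions 14-16)
Total groups: 6

6


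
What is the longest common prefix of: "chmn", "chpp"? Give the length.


Words: chmn, chpp
  Position 0: all 'c' => match
  Position 1: all 'h' => match
  Position 2: ('m', 'p') => mismatch, stop
LCP = "ch" (length 2)

2


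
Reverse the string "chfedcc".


Input: chfedcc
Reading characters right to left:
  Position 6: 'c'
  Position 5: 'c'
  Position 4: 'd'
  Position 3: 'e'
  Position 2: 'f'
  Position 1: 'h'
  Position 0: 'c'
Reversed: ccdefhc

ccdefhc


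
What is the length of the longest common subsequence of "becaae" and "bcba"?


LCS of "becaae" and "bcba"
DP table:
           b    c    b    a
      0    0    0    0    0
  b   0    1    1    1    1
  e   0    1    1    1    1
  c   0    1    2    2    2
  a   0    1    2    2    3
  a   0    1    2    2    3
  e   0    1    2    2    3
LCS length = dp[6][4] = 3

3


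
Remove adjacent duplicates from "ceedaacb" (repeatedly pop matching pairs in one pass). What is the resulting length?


Input: ceedaacb
Stack-based adjacent duplicate removal:
  Read 'c': push. Stack: c
  Read 'e': push. Stack: ce
  Read 'e': matches stack top 'e' => pop. Stack: c
  Read 'd': push. Stack: cd
  Read 'a': push. Stack: cda
  Read 'a': matches stack top 'a' => pop. Stack: cd
  Read 'c': push. Stack: cdc
  Read 'b': push. Stack: cdcb
Final stack: "cdcb" (length 4)

4


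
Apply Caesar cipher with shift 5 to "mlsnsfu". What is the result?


Caesar cipher: shift "mlsnsfu" by 5
  'm' (pos 12) + 5 = pos 17 = 'r'
  'l' (pos 11) + 5 = pos 16 = 'q'
  's' (pos 18) + 5 = pos 23 = 'x'
  'n' (pos 13) + 5 = pos 18 = 's'
  's' (pos 18) + 5 = pos 23 = 'x'
  'f' (pos 5) + 5 = pos 10 = 'k'
  'u' (pos 20) + 5 = pos 25 = 'z'
Result: rqxsxkz

rqxsxkz


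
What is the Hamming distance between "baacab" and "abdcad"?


Comparing "baacab" and "abdcad" position by position:
  Position 0: 'b' vs 'a' => differ
  Position 1: 'a' vs 'b' => differ
  Position 2: 'a' vs 'd' => differ
  Position 3: 'c' vs 'c' => same
  Position 4: 'a' vs 'a' => same
  Position 5: 'b' vs 'd' => differ
Total differences (Hamming distance): 4

4


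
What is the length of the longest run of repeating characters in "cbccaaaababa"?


Input: "cbccaaaababa"
Scanning for longest run:
  Position 1 ('b'): new char, reset run to 1
  Position 2 ('c'): new char, reset run to 1
  Position 3 ('c'): continues run of 'c', length=2
  Position 4 ('a'): new char, reset run to 1
  Position 5 ('a'): continues run of 'a', length=2
  Position 6 ('a'): continues run of 'a', length=3
  Position 7 ('a'): continues run of 'a', length=4
  Position 8 ('b'): new char, reset run to 1
  Position 9 ('a'): new char, reset run to 1
  Position 10 ('b'): new char, reset run to 1
  Position 11 ('a'): new char, reset run to 1
Longest run: 'a' with length 4

4


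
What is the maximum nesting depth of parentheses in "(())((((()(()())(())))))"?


Input: "(())((((()(()())(())))))"
Tracking depth:
  Position 0 '(': depth becomes 1
  Position 1 '(': depth becomes 2
  Position 2 ')': depth becomes 1
  Position 3 ')': depth becomes 0
  Position 4 '(': depth becomes 1
  Position 5 '(': depth becomes 2
  Position 6 '(': depth becomes 3
  Position 7 '(': depth becomes 4
  Position 8 '(': depth becomes 5
  Position 9 ')': depth becomes 4
  Position 10 '(': depth becomes 5
  Position 11 '(': depth becomes 6
  Position 12 ')': depth becomes 5
  Position 13 '(': depth becomes 6
  Position 14 ')': depth becomes 5
  Position 15 ')': depth becomes 4
  Position 16 '(': depth becomes 5
  Position 17 '(': depth becomes 6
  Position 18 ')': depth becomes 5
  Position 19 ')': depth becomes 4
  Position 20 ')': depth becomes 3
  Position 21 ')': depth becomes 2
  Position 22 ')': depth becomes 1
  Position 23 ')': depth becomes 0
Maximum depth reached: 6

6


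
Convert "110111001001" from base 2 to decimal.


Input: "110111001001" in base 2
Positional expansion:
  Digit '1' (value 1) x 2^11 = 2048
  Digit '1' (value 1) x 2^10 = 1024
  Digit '0' (value 0) x 2^9 = 0
  Digit '1' (value 1) x 2^8 = 256
  Digit '1' (value 1) x 2^7 = 128
  Digit '1' (value 1) x 2^6 = 64
  Digit '0' (value 0) x 2^5 = 0
  Digit '0' (value 0) x 2^4 = 0
  Digit '1' (value 1) x 2^3 = 8
  Digit '0' (value 0) x 2^2 = 0
  Digit '0' (value 0) x 2^1 = 0
  Digit '1' (value 1) x 2^0 = 1
Sum = 3529

3529


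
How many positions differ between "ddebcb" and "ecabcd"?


Comparing "ddebcb" and "ecabcd" position by position:
  Position 0: 'd' vs 'e' => DIFFER
  Position 1: 'd' vs 'c' => DIFFER
  Position 2: 'e' vs 'a' => DIFFER
  Position 3: 'b' vs 'b' => same
  Position 4: 'c' vs 'c' => same
  Position 5: 'b' vs 'd' => DIFFER
Positions that differ: 4

4


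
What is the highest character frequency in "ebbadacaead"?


Input: ebbadacaead
Character counts:
  'a': 4
  'b': 2
  'c': 1
  'd': 2
  'e': 2
Maximum frequency: 4

4


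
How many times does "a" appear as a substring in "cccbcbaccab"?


Searching for "a" in "cccbcbaccab"
Scanning each position:
  Position 0: "c" => no
  Position 1: "c" => no
  Position 2: "c" => no
  Position 3: "b" => no
  Position 4: "c" => no
  Position 5: "b" => no
  Position 6: "a" => MATCH
  Position 7: "c" => no
  Position 8: "c" => no
  Position 9: "a" => MATCH
  Position 10: "b" => no
Total occurrences: 2

2


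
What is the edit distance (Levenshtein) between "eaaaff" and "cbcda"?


Computing edit distance: "eaaaff" -> "cbcda"
DP table:
           c    b    c    d    a
      0    1    2    3    4    5
  e   1    1    2    3    4    5
  a   2    2    2    3    4    4
  a   3    3    3    3    4    4
  a   4    4    4    4    4    4
  f   5    5    5    5    5    5
  f   6    6    6    6    6    6
Edit distance = dp[6][5] = 6

6


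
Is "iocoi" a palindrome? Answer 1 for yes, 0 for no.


Input: iocoi
Reversed: iocoi
  Compare pos 0 ('i') with pos 4 ('i'): match
  Compare pos 1 ('o') with pos 3 ('o'): match
Result: palindrome

1


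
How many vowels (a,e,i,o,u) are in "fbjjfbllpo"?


Input: fbjjfbllpo
Checking each character:
  'f' at position 0: consonant
  'b' at position 1: consonant
  'j' at position 2: consonant
  'j' at position 3: consonant
  'f' at position 4: consonant
  'b' at position 5: consonant
  'l' at position 6: consonant
  'l' at position 7: consonant
  'p' at position 8: consonant
  'o' at position 9: vowel (running total: 1)
Total vowels: 1

1


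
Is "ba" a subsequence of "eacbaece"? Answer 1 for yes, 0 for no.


Check if "ba" is a subsequence of "eacbaece"
Greedy scan:
  Position 0 ('e'): no match needed
  Position 1 ('a'): no match needed
  Position 2 ('c'): no match needed
  Position 3 ('b'): matches sub[0] = 'b'
  Position 4 ('a'): matches sub[1] = 'a'
  Position 5 ('e'): no match needed
  Position 6 ('c'): no match needed
  Position 7 ('e'): no match needed
All 2 characters matched => is a subsequence

1


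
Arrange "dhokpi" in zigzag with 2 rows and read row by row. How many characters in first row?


Zigzag "dhokpi" into 2 rows:
Placing characters:
  'd' => row 0
  'h' => row 1
  'o' => row 0
  'k' => row 1
  'p' => row 0
  'i' => row 1
Rows:
  Row 0: "dop"
  Row 1: "hki"
First row length: 3

3


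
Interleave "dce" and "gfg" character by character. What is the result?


Interleaving "dce" and "gfg":
  Position 0: 'd' from first, 'g' from second => "dg"
  Position 1: 'c' from first, 'f' from second => "cf"
  Position 2: 'e' from first, 'g' from second => "eg"
Result: dgcfeg

dgcfeg


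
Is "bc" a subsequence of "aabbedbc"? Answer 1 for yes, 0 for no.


Check if "bc" is a subsequence of "aabbedbc"
Greedy scan:
  Position 0 ('a'): no match needed
  Position 1 ('a'): no match needed
  Position 2 ('b'): matches sub[0] = 'b'
  Position 3 ('b'): no match needed
  Position 4 ('e'): no match needed
  Position 5 ('d'): no match needed
  Position 6 ('b'): no match needed
  Position 7 ('c'): matches sub[1] = 'c'
All 2 characters matched => is a subsequence

1


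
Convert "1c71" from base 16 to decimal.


Input: "1c71" in base 16
Positional expansion:
  Digit '1' (value 1) x 16^3 = 4096
  Digit 'c' (value 12) x 16^2 = 3072
  Digit '7' (value 7) x 16^1 = 112
  Digit '1' (value 1) x 16^0 = 1
Sum = 7281

7281


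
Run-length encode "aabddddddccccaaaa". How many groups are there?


Input: aabddddddccccaaaa
Scanning for consecutive runs:
  Group 1: 'a' x 2 (positions 0-1)
  Group 2: 'b' x 1 (positions 2-2)
  Group 3: 'd' x 6 (positions 3-8)
  Group 4: 'c' x 4 (positions 9-12)
  Group 5: 'a' x 4 (positions 13-16)
Total groups: 5

5


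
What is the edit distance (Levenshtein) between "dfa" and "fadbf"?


Computing edit distance: "dfa" -> "fadbf"
DP table:
           f    a    d    b    f
      0    1    2    3    4    5
  d   1    1    2    2    3    4
  f   2    1    2    3    3    3
  a   3    2    1    2    3    4
Edit distance = dp[3][5] = 4

4


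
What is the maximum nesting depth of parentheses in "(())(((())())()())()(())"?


Input: "(())(((())())()())()(())"
Tracking depth:
  Position 0 '(': depth becomes 1
  Position 1 '(': depth becomes 2
  Position 2 ')': depth becomes 1
  Position 3 ')': depth becomes 0
  Position 4 '(': depth becomes 1
  Position 5 '(': depth becomes 2
  Position 6 '(': depth becomes 3
  Position 7 '(': depth becomes 4
  Position 8 ')': depth becomes 3
  Position 9 ')': depth becomes 2
  Position 10 '(': depth becomes 3
  Position 11 ')': depth becomes 2
  Position 12 ')': depth becomes 1
  Position 13 '(': depth becomes 2
  Position 14 ')': depth becomes 1
  Position 15 '(': depth becomes 2
  Position 16 ')': depth becomes 1
  Position 17 ')': depth becomes 0
  Position 18 '(': depth becomes 1
  Position 19 ')': depth becomes 0
  Position 20 '(': depth becomes 1
  Position 21 '(': depth becomes 2
  Position 22 ')': depth becomes 1
  Position 23 ')': depth becomes 0
Maximum depth reached: 4

4


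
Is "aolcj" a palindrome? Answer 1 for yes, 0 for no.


Input: aolcj
Reversed: jcloa
  Compare pos 0 ('a') with pos 4 ('j'): MISMATCH
  Compare pos 1 ('o') with pos 3 ('c'): MISMATCH
Result: not a palindrome

0


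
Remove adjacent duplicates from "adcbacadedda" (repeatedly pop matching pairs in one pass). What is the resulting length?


Input: adcbacadedda
Stack-based adjacent duplicate removal:
  Read 'a': push. Stack: a
  Read 'd': push. Stack: ad
  Read 'c': push. Stack: adc
  Read 'b': push. Stack: adcb
  Read 'a': push. Stack: adcba
  Read 'c': push. Stack: adcbac
  Read 'a': push. Stack: adcbaca
  Read 'd': push. Stack: adcbacad
  Read 'e': push. Stack: adcbacade
  Read 'd': push. Stack: adcbacaded
  Read 'd': matches stack top 'd' => pop. Stack: adcbacade
  Read 'a': push. Stack: adcbacadea
Final stack: "adcbacadea" (length 10)

10


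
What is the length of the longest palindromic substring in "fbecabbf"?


Input: "fbecabbf"
Checking substrings for palindromes:
  [5:7] "bb" (len 2) => palindrome
Longest palindromic substring: "bb" with length 2

2


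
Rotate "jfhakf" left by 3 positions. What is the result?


Input: "jfhakf", rotate left by 3
First 3 characters: "jfh"
Remaining characters: "akf"
Concatenate remaining + first: "akf" + "jfh" = "akfjfh"

akfjfh


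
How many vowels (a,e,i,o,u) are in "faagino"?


Input: faagino
Checking each character:
  'f' at position 0: consonant
  'a' at position 1: vowel (running total: 1)
  'a' at position 2: vowel (running total: 2)
  'g' at position 3: consonant
  'i' at position 4: vowel (running total: 3)
  'n' at position 5: consonant
  'o' at position 6: vowel (running total: 4)
Total vowels: 4

4


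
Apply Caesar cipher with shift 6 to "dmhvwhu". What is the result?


Caesar cipher: shift "dmhvwhu" by 6
  'd' (pos 3) + 6 = pos 9 = 'j'
  'm' (pos 12) + 6 = pos 18 = 's'
  'h' (pos 7) + 6 = pos 13 = 'n'
  'v' (pos 21) + 6 = pos 1 = 'b'
  'w' (pos 22) + 6 = pos 2 = 'c'
  'h' (pos 7) + 6 = pos 13 = 'n'
  'u' (pos 20) + 6 = pos 0 = 'a'
Result: jsnbcna

jsnbcna


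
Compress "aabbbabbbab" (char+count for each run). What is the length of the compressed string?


Input: aabbbabbbab
Runs:
  'a' x 2 => "a2"
  'b' x 3 => "b3"
  'a' x 1 => "a1"
  'b' x 3 => "b3"
  'a' x 1 => "a1"
  'b' x 1 => "b1"
Compressed: "a2b3a1b3a1b1"
Compressed length: 12

12


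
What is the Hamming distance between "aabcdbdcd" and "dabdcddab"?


Comparing "aabcdbdcd" and "dabdcddab" position by position:
  Position 0: 'a' vs 'd' => differ
  Position 1: 'a' vs 'a' => same
  Position 2: 'b' vs 'b' => same
  Position 3: 'c' vs 'd' => differ
  Position 4: 'd' vs 'c' => differ
  Position 5: 'b' vs 'd' => differ
  Position 6: 'd' vs 'd' => same
  Position 7: 'c' vs 'a' => differ
  Position 8: 'd' vs 'b' => differ
Total differences (Hamming distance): 6

6


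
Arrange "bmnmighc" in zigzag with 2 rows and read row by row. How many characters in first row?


Zigzag "bmnmighc" into 2 rows:
Placing characters:
  'b' => row 0
  'm' => row 1
  'n' => row 0
  'm' => row 1
  'i' => row 0
  'g' => row 1
  'h' => row 0
  'c' => row 1
Rows:
  Row 0: "bnih"
  Row 1: "mmgc"
First row length: 4

4


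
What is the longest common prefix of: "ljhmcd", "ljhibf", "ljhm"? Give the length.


Words: ljhmcd, ljhibf, ljhm
  Position 0: all 'l' => match
  Position 1: all 'j' => match
  Position 2: all 'h' => match
  Position 3: ('m', 'i', 'm') => mismatch, stop
LCP = "ljh" (length 3)

3


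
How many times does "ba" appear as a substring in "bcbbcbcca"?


Searching for "ba" in "bcbbcbcca"
Scanning each position:
  Position 0: "bc" => no
  Position 1: "cb" => no
  Position 2: "bb" => no
  Position 3: "bc" => no
  Position 4: "cb" => no
  Position 5: "bc" => no
  Position 6: "cc" => no
  Position 7: "ca" => no
Total occurrences: 0

0


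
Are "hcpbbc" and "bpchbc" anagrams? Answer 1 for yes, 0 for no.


Strings: "hcpbbc", "bpchbc"
Sorted first:  bbcchp
Sorted second: bbcchp
Sorted forms match => anagrams

1


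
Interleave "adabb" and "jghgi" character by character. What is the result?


Interleaving "adabb" and "jghgi":
  Position 0: 'a' from first, 'j' from second => "aj"
  Position 1: 'd' from first, 'g' from second => "dg"
  Position 2: 'a' from first, 'h' from second => "ah"
  Position 3: 'b' from first, 'g' from second => "bg"
  Position 4: 'b' from first, 'i' from second => "bi"
Result: ajdgahbgbi

ajdgahbgbi


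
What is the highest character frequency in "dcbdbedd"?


Input: dcbdbedd
Character counts:
  'b': 2
  'c': 1
  'd': 4
  'e': 1
Maximum frequency: 4

4


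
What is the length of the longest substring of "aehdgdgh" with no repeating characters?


Input: "aehdgdgh"
Sliding window (track last position of each char):
  Position 0 ('a'): window [0,0] length 1 -- new best
  Position 1 ('e'): window [0,1] length 2 -- new best
  Position 2 ('h'): window [0,2] length 3 -- new best
  Position 3 ('d'): window [0,3] length 4 -- new best
  Position 4 ('g'): window [0,4] length 5 -- new best
  Position 5 ('d'): repeat (last at 3), move window start to 4
  Position 5 ('d'): window [4,5] length 2
  Position 6 ('g'): repeat (last at 4), move window start to 5
  Position 6 ('g'): window [5,6] length 2
  Position 7 ('h'): window [5,7] length 3
Longest substring with no repeats: "aehdg" with length 5

5


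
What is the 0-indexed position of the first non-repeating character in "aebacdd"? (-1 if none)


Input: aebacdd
Character frequencies:
  'a': 2
  'b': 1
  'c': 1
  'd': 2
  'e': 1
Scanning left to right for freq == 1:
  Position 0 ('a'): freq=2, skip
  Position 1 ('e'): unique! => answer = 1

1


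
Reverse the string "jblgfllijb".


Input: jblgfllijb
Reading characters right to left:
  Position 9: 'b'
  Position 8: 'j'
  Position 7: 'i'
  Position 6: 'l'
  Position 5: 'l'
  Position 4: 'f'
  Position 3: 'g'
  Position 2: 'l'
  Position 1: 'b'
  Position 0: 'j'
Reversed: bjillfglbj

bjillfglbj


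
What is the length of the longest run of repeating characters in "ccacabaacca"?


Input: "ccacabaacca"
Scanning for longest run:
  Position 1 ('c'): continues run of 'c', length=2
  Position 2 ('a'): new char, reset run to 1
  Position 3 ('c'): new char, reset run to 1
  Position 4 ('a'): new char, reset run to 1
  Position 5 ('b'): new char, reset run to 1
  Position 6 ('a'): new char, reset run to 1
  Position 7 ('a'): continues run of 'a', length=2
  Position 8 ('c'): new char, reset run to 1
  Position 9 ('c'): continues run of 'c', length=2
  Position 10 ('a'): new char, reset run to 1
Longest run: 'c' with length 2

2
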